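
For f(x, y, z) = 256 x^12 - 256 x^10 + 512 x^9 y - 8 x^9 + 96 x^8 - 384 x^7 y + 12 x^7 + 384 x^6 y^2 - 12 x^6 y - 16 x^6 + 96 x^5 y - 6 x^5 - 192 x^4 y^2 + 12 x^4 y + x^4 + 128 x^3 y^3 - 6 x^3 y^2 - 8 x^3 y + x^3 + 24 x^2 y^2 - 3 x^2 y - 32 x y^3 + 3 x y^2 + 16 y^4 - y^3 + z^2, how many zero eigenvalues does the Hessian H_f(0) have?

2

The Hessian at 0 is [[0, 0, 0], [0, 0, 0], [0, 0, 2]] of rank 1; hence corank 2.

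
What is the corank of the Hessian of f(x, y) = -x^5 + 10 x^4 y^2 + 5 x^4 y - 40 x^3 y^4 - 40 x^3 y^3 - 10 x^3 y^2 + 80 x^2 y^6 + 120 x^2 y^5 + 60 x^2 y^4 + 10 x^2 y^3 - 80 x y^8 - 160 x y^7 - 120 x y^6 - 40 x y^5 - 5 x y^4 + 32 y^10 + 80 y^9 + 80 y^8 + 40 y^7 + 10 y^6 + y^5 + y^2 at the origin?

1

The Hessian at 0 is [[0, 0], [0, 2]] of rank 1; hence corank 1.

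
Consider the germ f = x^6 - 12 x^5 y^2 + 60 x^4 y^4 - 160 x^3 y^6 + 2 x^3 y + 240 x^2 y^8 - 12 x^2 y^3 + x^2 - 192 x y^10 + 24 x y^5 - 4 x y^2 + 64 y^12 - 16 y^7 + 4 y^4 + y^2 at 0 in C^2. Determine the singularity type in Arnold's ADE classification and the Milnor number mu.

The Hessian of f at 0 has rank 2. Corank 0: nondegenerate Morse point, so A_1.

Type A1, Milnor number mu = 1.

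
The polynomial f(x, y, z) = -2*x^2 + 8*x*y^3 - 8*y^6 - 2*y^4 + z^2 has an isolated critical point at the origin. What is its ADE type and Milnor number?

The Hessian of f at 0 has rank 2. Corank 1: A-series; mu = 3 gives A_3.

Type A_3, Milnor number mu = 3.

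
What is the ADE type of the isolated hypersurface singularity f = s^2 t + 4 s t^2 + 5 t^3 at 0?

D_4

The Hessian of f at 0 has rank 0. Corank 2; j^3 = t*(s^2 + 4*s*t + 5*t^2) splits into three distinct lines over C (the quadratic factor has nonzero discriminant), so D_4.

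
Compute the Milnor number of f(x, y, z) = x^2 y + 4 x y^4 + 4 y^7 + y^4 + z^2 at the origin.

5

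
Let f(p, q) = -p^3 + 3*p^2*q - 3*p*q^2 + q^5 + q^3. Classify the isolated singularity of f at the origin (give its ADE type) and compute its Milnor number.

The Hessian of f at 0 is [[0, 0], [0, 0]] with rank 0, so corank 2. A Groebner basis of the Jacobian ideal J(f) in C{p,q} is {q^4, p^2 - 2*p*q + q^2}; counting standard monomials gives mu = 8. Corank 2; j^3 = -(p - q)^3 is a perfect cube, so E-series; the 5-jet and mu = 8 give E_8.

Type E_8, Milnor number mu = 8.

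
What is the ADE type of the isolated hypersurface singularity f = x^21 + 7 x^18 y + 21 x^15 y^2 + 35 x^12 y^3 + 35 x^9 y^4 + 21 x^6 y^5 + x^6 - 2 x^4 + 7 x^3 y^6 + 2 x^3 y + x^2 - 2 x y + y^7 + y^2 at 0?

The Hessian of f at 0 has rank 1. Corank 1: A-series; mu = 6 gives A_6.

A6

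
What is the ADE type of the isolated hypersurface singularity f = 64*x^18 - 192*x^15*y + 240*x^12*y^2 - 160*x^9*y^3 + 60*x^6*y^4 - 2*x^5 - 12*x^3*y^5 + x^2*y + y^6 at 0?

D7

The Hessian of f at 0 has rank 0. Corank 2; j^3 = x^2*y has shape L^2 M (L != M), so D-series; mu = 7 gives D_7.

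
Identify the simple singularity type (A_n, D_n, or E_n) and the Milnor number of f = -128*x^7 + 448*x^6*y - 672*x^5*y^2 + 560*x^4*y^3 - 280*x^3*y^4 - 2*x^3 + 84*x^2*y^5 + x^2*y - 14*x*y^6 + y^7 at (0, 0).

Type D_8, Milnor number mu = 8.

The Hessian of f at 0 is [[0, 0], [0, 0]] with rank 0, so corank 2. A Groebner basis of the Jacobian ideal J(f) in C{x,y} is {x*y/14 + y^6, x*y^2, x^2 - x*y/2}; counting standard monomials gives mu = 8. Corank 2; j^3 = -x^2*(2*x - y) has shape L^2 M (L != M), so D-series; mu = 8 gives D_8.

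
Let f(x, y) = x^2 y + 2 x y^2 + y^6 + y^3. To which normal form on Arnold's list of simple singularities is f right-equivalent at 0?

D7

The Hessian of f at 0 has rank 0. Corank 2; j^3 = y*(x + y)^2 has shape L^2 M (L != M), so D-series; mu = 7 gives D_7.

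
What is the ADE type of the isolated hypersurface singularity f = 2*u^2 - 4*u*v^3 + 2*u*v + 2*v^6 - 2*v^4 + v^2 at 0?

A_{1}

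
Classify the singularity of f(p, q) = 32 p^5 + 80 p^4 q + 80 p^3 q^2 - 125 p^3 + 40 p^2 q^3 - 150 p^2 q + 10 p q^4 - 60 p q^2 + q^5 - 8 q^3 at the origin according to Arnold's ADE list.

The Hessian of f at 0 has rank 0. Corank 2; j^3 = -(5*p + 2*q)^3 is a perfect cube, so E-series; the 5-jet and mu = 8 give E_8.

E8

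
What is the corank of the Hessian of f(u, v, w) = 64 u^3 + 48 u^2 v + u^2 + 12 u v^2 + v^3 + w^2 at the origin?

Hessian at 0 has rank 2.

1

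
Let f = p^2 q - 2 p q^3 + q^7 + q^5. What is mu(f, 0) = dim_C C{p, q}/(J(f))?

8

The Hessian of f at 0 has rank 0. Corank 2; j^3 = p^2*q has shape L^2 M (L != M), so D-series; mu = 8 gives D_8.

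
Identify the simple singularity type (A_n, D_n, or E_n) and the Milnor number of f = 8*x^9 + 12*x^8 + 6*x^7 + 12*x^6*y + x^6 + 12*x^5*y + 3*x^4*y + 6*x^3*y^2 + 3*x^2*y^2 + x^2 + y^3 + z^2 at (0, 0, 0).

Type A_{2}, Milnor number mu = 2.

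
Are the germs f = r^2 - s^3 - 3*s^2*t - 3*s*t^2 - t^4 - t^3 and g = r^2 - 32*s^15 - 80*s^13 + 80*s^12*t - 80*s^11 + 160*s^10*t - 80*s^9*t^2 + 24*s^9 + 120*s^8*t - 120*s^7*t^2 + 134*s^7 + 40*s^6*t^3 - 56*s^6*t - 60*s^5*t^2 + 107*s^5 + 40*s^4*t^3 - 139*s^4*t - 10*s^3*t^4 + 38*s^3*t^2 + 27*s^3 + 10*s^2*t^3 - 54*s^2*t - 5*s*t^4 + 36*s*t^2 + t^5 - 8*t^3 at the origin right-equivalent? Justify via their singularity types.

No.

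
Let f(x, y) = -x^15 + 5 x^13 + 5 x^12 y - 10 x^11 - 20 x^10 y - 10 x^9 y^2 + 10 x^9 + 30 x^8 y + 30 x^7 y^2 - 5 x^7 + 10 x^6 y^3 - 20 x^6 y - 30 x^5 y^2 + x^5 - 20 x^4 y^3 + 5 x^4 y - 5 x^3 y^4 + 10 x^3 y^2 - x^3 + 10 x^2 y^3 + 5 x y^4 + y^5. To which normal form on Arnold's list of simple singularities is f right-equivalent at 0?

E8

The Hessian of f at 0 has rank 0. Corank 2; j^3 = -x^3 is a perfect cube, so E-series; the 5-jet and mu = 8 give E_8.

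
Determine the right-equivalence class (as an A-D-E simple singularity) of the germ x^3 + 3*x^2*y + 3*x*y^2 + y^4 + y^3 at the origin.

E_6

The Hessian of f at 0 has rank 0. Corank 2; j^3 = (x + y)^3 is a perfect cube, so E-series; the 4-jet and mu = 6 give E_6.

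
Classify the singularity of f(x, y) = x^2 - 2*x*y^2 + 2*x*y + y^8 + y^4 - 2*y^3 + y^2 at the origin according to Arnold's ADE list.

The Hessian of f at 0 has rank 1. Corank 1: A-series; mu = 7 gives A_7.

A7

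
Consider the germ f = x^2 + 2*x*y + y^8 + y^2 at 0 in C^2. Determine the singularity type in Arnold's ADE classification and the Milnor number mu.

Type A_{7}, Milnor number mu = 7.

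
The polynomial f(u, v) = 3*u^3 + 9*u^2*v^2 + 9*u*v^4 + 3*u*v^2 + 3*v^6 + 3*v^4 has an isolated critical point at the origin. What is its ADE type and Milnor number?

The Hessian of f at 0 is [[0, 0], [0, 0]] with rank 0, so corank 2. A Groebner basis of the Jacobian ideal J(f) in C{u,v} is {v^3, u^2 + v^2/3, u*v}; counting standard monomials gives mu = 4. Corank 2; j^3 = 3*u*(u^2 + v^2) splits into three distinct lines over C (the quadratic factor has nonzero discriminant), so D_4.

Type D_4, Milnor number mu = 4.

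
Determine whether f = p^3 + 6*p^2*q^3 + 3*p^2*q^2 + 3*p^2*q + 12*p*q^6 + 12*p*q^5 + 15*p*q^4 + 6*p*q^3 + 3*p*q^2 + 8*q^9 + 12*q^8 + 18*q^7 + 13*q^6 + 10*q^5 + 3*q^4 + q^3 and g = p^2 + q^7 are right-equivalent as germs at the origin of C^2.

No.

The Hessian of f at 0 has rank 0. Corank 2; j^3 = (p + q)^3 is a perfect cube, so E-series; the 5-jet and mu = 8 give E_8. The Hessian of g at 0 has rank 1. Corank 1: A-series; mu = 6 gives A_6. f is E_8 but g is A_6, hence not right-equivalent.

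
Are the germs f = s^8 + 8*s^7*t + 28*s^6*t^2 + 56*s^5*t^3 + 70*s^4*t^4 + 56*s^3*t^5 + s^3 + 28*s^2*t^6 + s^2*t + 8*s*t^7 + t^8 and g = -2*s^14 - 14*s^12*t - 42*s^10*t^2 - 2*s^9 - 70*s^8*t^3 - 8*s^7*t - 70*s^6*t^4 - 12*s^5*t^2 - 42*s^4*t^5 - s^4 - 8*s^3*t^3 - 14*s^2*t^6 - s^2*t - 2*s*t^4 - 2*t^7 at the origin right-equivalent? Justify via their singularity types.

No.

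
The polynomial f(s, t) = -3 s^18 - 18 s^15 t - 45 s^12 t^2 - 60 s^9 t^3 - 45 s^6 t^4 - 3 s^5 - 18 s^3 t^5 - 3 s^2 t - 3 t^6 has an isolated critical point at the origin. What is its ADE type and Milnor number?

Type D_7, Milnor number mu = 7.

The Hessian of f at 0 is [[0, 0], [0, 0]] with rank 0, so corank 2. A Groebner basis of the Jacobian ideal J(f) in C{s,t} is {s^2/6 + t^5, s^3, s*t}; counting standard monomials gives mu = 7. Corank 2; j^3 = -3*s^2*t has shape L^2 M (L != M), so D-series; mu = 7 gives D_7.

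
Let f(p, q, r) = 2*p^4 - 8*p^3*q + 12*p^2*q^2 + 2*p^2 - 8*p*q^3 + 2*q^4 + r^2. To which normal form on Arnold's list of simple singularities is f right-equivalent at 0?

The Hessian of f at 0 is [[4, 0, 0], [0, 0, 0], [0, 0, 2]] with rank 2, so corank 1. A Groebner basis of the Jacobian ideal J(f) in C{p,q,r} is {q^3, p, r}; counting standard monomials gives mu = 3. Corank 1: A-series; mu = 3 gives A_3.

A_{3}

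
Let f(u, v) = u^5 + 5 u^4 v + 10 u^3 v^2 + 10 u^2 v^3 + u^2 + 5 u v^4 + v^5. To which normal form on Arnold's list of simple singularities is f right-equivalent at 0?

A_4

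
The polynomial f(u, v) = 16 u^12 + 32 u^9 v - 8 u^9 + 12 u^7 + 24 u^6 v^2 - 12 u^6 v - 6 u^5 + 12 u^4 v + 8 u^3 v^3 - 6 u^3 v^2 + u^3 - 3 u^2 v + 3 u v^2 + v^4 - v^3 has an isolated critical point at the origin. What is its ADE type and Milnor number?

The Hessian of f at 0 has rank 0. Corank 2; j^3 = (u - v)^3 is a perfect cube, so E-series; the 4-jet and mu = 6 give E_6.

Type E_{6}, Milnor number mu = 6.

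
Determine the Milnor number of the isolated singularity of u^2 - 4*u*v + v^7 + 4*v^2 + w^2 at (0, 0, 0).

6

The Hessian of f at 0 has rank 2. Corank 1: A-series; mu = 6 gives A_6.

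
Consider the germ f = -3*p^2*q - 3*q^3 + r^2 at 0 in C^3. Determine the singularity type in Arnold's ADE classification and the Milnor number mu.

The Hessian of f at 0 has rank 1. Corank 2; j^3 = -3*q*(p^2 + q^2) splits into three distinct lines over C (the quadratic factor has nonzero discriminant), so D_4.

Type D4, Milnor number mu = 4.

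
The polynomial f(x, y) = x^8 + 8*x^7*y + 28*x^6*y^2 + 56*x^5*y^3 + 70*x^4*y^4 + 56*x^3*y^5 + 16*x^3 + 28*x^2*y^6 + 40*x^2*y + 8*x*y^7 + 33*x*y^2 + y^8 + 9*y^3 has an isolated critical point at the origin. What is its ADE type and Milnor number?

The Hessian of f at 0 is [[0, 0], [0, 0]] with rank 0, so corank 2. A Groebner basis of the Jacobian ideal J(f) in C{x,y} is {-8192*x*y + y^7 - 6144*y^2, x*y^2 + 3*y^3/4, x^2 + 7*x*y/4 + 3*y^2/4}; counting standard monomials gives mu = 9. Corank 2; j^3 = (x + y)*(4*x + 3*y)^2 has shape L^2 M (L != M), so D-series; mu = 9 gives D_9.

Type D_{9}, Milnor number mu = 9.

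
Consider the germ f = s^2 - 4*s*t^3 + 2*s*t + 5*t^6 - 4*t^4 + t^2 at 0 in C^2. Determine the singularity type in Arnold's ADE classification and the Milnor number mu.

Type A_5, Milnor number mu = 5.

The Hessian of f at 0 is [[2, 2], [2, 2]] with rank 1, so corank 1. A Groebner basis of the Jacobian ideal J(f) in C{s,t} is {s*t^2 + s/2 + t/2, -s/2 + t^3 - t/2, s^2 + 2*s*t + t^2}; counting standard monomials gives mu = 5. Corank 1: A-series; mu = 5 gives A_5.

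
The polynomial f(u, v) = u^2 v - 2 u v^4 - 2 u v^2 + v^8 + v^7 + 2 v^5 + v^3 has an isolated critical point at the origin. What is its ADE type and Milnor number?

Type D_{9}, Milnor number mu = 9.

The Hessian of f at 0 is [[0, 0], [0, 0]] with rank 0, so corank 2. A Groebner basis of the Jacobian ideal J(f) in C{u,v} is {u^2*v^2 - 16*u^2*v - 2*u^2 + 32*u*v^2 + 3*u*v - 16*v^3 - v^2, -8*u^2*v - u^2 + u*v^3 + 16*u*v^2 + u*v - 8*v^3, -u*v + v^4 + v^2, u^3 - 3*u^2*v + 3*u*v^2 - v^3}; counting standard monomials gives mu = 9. Corank 2; j^3 = v*(u - v)^2 has shape L^2 M (L != M), so D-series; mu = 9 gives D_9.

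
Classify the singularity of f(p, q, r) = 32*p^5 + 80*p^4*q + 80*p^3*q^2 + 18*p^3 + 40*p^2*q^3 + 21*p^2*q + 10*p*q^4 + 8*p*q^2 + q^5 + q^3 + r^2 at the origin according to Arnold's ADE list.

The Hessian of f at 0 has rank 1. Corank 2; j^3 = (2*p + q)*(3*p + q)^2 has shape L^2 M (L != M), so D-series; mu = 6 gives D_6.

D_6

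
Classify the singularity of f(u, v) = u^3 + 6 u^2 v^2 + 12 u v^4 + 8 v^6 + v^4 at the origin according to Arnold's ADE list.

E6

The Hessian of f at 0 has rank 0. Corank 2; j^3 = u^3 is a perfect cube, so E-series; the 4-jet and mu = 6 give E_6.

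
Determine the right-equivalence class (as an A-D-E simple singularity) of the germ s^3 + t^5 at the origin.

The Hessian of f at 0 is [[0, 0], [0, 0]] with rank 0, so corank 2. A Groebner basis of the Jacobian ideal J(f) in C{s,t} is {t^4, s^2}; counting standard monomials gives mu = 8. Corank 2; j^3 = s^3 is a perfect cube, so E-series; the 5-jet and mu = 8 give E_8.

E8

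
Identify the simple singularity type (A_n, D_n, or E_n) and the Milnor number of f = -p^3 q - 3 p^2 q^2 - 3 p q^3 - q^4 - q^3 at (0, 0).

Type E7, Milnor number mu = 7.

The Hessian of f at 0 is [[0, 0], [0, 0]] with rank 0, so corank 2. A Groebner basis of the Jacobian ideal J(f) in C{p,q} is {p^3 - 3*p*q^2 + 3*q^2, p^2*q + 2*p*q^2, q^3}; counting standard monomials gives mu = 7. Corank 2; j^3 = -q^3 is a perfect cube, so E-series; the 4-jet and mu = 7 give E_7.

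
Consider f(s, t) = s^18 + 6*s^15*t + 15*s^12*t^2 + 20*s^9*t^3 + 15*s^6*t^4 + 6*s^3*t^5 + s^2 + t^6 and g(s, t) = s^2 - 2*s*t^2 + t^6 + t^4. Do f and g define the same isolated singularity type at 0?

The Hessian of f at 0 is [[2, 0], [0, 0]] with rank 1, so corank 1. A Groebner basis of the Jacobian ideal J(f) in C{s,t} is {t^5, s}; counting standard monomials gives mu = 5. Corank 1: A-series; mu = 5 gives A_5. The Hessian of g at 0 is [[2, 0], [0, 0]] with rank 1, so corank 1. A Groebner basis of the Jacobian ideal J(g) in C{s,t} is {s^3, s^2*t, -s + t^2}; counting standard monomials gives mu = 5. Corank 1: A-series; mu = 5 gives A_5. Both have type A_5, hence right-equivalent.

Yes.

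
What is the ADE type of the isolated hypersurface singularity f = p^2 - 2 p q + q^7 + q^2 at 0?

The Hessian of f at 0 has rank 1. Corank 1: A-series; mu = 6 gives A_6.

A_6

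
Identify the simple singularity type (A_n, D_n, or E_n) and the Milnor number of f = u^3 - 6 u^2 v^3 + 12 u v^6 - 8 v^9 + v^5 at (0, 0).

The Hessian of f at 0 is [[0, 0], [0, 0]] with rank 0, so corank 2. A Groebner basis of the Jacobian ideal J(f) in C{u,v} is {-u^2/4 + u*v^3, v^4, u^3, u^2*v}; counting standard monomials gives mu = 8. Corank 2; j^3 = u^3 is a perfect cube, so E-series; the 5-jet and mu = 8 give E_8.

Type E_{8}, Milnor number mu = 8.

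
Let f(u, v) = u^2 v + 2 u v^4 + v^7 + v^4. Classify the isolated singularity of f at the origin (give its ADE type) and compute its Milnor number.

Type D_{5}, Milnor number mu = 5.

The Hessian of f at 0 is [[0, 0], [0, 0]] with rank 0, so corank 2. A Groebner basis of the Jacobian ideal J(f) in C{u,v} is {u^3, u^2/4 + v^3, u*v}; counting standard monomials gives mu = 5. Corank 2; j^3 = u^2*v has shape L^2 M (L != M), so D-series; mu = 5 gives D_5.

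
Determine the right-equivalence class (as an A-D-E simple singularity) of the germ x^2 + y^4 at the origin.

The Hessian of f at 0 has rank 1. Corank 1: A-series; mu = 3 gives A_3.

A3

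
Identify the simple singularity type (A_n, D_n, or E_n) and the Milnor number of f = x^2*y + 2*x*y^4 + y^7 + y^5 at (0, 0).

The Hessian of f at 0 is [[0, 0], [0, 0]] with rank 0, so corank 2. A Groebner basis of the Jacobian ideal J(f) in C{x,y} is {x*y + y^4, x*y^2, x^2 - 5*x*y}; counting standard monomials gives mu = 6. Corank 2; j^3 = x^2*y has shape L^2 M (L != M), so D-series; mu = 6 gives D_6.

Type D6, Milnor number mu = 6.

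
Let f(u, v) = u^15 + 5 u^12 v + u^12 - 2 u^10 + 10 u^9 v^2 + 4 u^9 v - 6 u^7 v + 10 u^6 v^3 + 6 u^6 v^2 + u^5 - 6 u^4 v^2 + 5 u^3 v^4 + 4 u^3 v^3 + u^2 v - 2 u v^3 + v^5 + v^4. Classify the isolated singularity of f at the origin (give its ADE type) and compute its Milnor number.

Type D5, Milnor number mu = 5.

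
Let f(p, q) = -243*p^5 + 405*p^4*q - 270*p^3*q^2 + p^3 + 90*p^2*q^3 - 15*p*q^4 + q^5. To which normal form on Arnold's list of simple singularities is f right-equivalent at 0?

E_{8}

The Hessian of f at 0 has rank 0. Corank 2; j^3 = p^3 is a perfect cube, so E-series; the 5-jet and mu = 8 give E_8.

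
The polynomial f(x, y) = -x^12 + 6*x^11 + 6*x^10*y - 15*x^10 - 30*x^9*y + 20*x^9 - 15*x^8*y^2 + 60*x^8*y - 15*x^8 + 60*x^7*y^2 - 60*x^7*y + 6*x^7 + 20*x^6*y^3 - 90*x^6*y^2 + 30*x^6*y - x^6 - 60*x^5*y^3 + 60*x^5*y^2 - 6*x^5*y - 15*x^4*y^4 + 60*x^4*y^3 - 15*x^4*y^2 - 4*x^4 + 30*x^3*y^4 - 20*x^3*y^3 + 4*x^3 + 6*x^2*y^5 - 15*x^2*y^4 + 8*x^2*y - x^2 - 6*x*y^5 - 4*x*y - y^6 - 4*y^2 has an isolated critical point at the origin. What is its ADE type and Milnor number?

Type A_5, Milnor number mu = 5.

The Hessian of f at 0 is [[-2, -4], [-4, -8]] with rank 1, so corank 1. A Groebner basis of the Jacobian ideal J(f) in C{x,y} is {x*y^2 + 3*x*y/4 + x/16 + y^2 + y/8, -5*x*y/8 - x/16 + y^3 - 3*y^2/4 - y/8, x^2 - x/2 - y}; counting standard monomials gives mu = 5. Corank 1: A-series; mu = 5 gives A_5.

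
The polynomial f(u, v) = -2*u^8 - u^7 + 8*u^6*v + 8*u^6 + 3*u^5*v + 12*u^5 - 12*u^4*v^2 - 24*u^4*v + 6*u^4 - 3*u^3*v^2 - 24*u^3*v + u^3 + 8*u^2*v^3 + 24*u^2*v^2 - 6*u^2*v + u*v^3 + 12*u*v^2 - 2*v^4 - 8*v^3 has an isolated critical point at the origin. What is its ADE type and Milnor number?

Type E_7, Milnor number mu = 7.

The Hessian of f at 0 has rank 0. Corank 2; j^3 = (u - 2*v)^3 is a perfect cube, so E-series; the 4-jet and mu = 7 give E_7.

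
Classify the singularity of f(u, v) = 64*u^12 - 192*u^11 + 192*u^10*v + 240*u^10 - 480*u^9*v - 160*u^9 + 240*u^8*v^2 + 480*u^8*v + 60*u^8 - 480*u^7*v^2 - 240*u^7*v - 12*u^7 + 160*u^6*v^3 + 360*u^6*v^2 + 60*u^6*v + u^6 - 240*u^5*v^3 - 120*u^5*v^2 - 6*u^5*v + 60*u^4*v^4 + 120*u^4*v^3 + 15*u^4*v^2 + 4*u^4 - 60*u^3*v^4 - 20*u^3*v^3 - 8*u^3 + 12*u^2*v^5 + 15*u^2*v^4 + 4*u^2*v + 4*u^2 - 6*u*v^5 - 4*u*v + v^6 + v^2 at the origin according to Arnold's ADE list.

A_5

The Hessian of f at 0 has rank 1. Corank 1: A-series; mu = 5 gives A_5.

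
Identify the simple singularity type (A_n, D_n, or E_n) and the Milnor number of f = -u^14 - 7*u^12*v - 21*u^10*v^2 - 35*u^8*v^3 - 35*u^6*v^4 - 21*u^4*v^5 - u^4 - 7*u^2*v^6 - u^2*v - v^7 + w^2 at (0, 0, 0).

Type D_8, Milnor number mu = 8.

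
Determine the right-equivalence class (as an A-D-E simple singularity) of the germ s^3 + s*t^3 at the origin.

E_{7}

The Hessian of f at 0 is [[0, 0], [0, 0]] with rank 0, so corank 2. A Groebner basis of the Jacobian ideal J(f) in C{s,t} is {s^3, s*t^2, 3*s^2 + t^3}; counting standard monomials gives mu = 7. Corank 2; j^3 = s^3 is a perfect cube, so E-series; the 4-jet and mu = 7 give E_7.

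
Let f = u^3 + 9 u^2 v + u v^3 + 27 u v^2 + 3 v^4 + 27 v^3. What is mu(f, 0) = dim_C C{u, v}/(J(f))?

The Hessian of f at 0 has rank 0. Corank 2; j^3 = (u + 3*v)^3 is a perfect cube, so E-series; the 4-jet and mu = 7 give E_7.

7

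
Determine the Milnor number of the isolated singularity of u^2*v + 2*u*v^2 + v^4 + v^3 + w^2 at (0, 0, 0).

5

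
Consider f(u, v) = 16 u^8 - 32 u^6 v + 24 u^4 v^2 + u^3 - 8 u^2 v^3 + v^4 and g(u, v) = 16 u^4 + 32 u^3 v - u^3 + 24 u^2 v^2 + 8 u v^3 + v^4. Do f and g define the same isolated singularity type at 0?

Yes.

The Hessian of f at 0 is [[0, 0], [0, 0]] with rank 0, so corank 2. A Groebner basis of the Jacobian ideal J(f) in C{u,v} is {v^3, u^2}; counting standard monomials gives mu = 6. Corank 2; j^3 = u^3 is a perfect cube, so E-series; the 4-jet and mu = 6 give E_6. The Hessian of g at 0 is [[0, 0], [0, 0]] with rank 0, so corank 2. A Groebner basis of the Jacobian ideal J(g) in C{u,v} is {v^4, u*v^2 + v^3/6, u^2}; counting standard monomials gives mu = 6. Corank 2; j^3 = -u^3 is a perfect cube, so E-series; the 4-jet and mu = 6 give E_6. Both have type E_6, hence right-equivalent.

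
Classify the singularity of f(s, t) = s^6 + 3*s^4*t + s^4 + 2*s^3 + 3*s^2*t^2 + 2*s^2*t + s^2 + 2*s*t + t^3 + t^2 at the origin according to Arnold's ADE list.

A_{2}

The Hessian of f at 0 has rank 1. Corank 1: A-series; mu = 2 gives A_2.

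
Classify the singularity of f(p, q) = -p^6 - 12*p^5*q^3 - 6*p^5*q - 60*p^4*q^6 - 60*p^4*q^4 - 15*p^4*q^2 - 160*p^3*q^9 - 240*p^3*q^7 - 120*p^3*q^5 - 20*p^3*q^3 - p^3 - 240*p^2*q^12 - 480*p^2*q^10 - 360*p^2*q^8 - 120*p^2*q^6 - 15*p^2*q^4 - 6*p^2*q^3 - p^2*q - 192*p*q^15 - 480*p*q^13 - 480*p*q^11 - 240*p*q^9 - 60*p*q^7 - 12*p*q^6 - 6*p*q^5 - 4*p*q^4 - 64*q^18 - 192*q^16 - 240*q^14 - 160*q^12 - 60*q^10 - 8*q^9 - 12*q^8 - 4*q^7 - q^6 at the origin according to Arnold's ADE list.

D7

The Hessian of f at 0 is [[0, 0], [0, 0]] with rank 0, so corank 2. A Groebner basis of the Jacobian ideal J(f) in C{p,q} is {p^2/2 + p*q/2 + q^4, p^3, p^2*q, -p^2/3 + p*q^2}; counting standard monomials gives mu = 7. Corank 2; j^3 = -p^2*(p + q) has shape L^2 M (L != M), so D-series; mu = 7 gives D_7.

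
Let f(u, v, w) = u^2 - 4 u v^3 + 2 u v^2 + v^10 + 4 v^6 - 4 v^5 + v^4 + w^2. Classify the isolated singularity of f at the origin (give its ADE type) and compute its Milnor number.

Type A_{9}, Milnor number mu = 9.

The Hessian of f at 0 has rank 2. Corank 1: A-series; mu = 9 gives A_9.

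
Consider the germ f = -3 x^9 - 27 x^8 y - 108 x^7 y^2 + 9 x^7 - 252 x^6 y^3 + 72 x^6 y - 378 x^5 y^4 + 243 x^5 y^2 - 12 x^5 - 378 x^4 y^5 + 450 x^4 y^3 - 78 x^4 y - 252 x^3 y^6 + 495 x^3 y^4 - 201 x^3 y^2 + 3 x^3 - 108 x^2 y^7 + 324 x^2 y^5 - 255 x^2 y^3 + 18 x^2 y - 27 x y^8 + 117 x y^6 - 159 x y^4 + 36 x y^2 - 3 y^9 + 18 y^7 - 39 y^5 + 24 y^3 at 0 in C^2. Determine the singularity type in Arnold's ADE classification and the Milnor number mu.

Type E_8, Milnor number mu = 8.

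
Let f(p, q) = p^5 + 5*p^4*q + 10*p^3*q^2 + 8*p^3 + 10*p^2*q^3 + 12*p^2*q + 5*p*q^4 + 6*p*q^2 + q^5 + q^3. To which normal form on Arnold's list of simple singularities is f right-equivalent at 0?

The Hessian of f at 0 has rank 0. Corank 2; j^3 = (2*p + q)^3 is a perfect cube, so E-series; the 5-jet and mu = 8 give E_8.

E_8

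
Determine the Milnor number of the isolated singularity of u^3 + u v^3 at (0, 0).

7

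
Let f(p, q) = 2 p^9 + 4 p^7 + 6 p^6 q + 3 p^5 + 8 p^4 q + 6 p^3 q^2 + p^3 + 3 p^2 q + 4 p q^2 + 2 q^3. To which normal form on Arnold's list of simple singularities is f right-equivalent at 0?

The Hessian of f at 0 has rank 0. Corank 2; j^3 = (p + q)*(p^2 + 2*p*q + 2*q^2) splits into three distinct lines over C (the quadratic factor has nonzero discriminant), so D_4.

D_{4}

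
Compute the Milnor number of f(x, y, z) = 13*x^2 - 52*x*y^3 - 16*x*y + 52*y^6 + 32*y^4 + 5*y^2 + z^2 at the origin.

1

The Hessian of f at 0 is [[26, -16, 0], [-16, 10, 0], [0, 0, 2]] with rank 3, so corank 0. A Groebner basis of the Jacobian ideal J(f) in C{x,y,z} is {x, y, z}; counting standard monomials gives mu = 1. Corank 0: nondegenerate Morse point, so A_1.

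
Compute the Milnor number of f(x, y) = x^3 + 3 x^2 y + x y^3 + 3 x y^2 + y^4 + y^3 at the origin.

7

The Hessian of f at 0 has rank 0. Corank 2; j^3 = (x + y)^3 is a perfect cube, so E-series; the 4-jet and mu = 7 give E_7.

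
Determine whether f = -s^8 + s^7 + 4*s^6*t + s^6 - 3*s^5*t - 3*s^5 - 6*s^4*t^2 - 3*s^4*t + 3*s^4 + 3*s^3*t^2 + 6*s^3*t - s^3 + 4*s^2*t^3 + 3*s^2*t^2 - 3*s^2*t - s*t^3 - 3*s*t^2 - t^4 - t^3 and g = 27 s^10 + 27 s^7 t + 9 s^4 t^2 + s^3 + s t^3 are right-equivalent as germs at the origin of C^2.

The Hessian of f at 0 has rank 0. Corank 2; j^3 = -(s + t)^3 is a perfect cube, so E-series; the 4-jet and mu = 7 give E_7. The Hessian of g at 0 has rank 0. Corank 2; j^3 = s^3 is a perfect cube, so E-series; the 4-jet and mu = 7 give E_7. Both have type E_7, hence right-equivalent.

Yes.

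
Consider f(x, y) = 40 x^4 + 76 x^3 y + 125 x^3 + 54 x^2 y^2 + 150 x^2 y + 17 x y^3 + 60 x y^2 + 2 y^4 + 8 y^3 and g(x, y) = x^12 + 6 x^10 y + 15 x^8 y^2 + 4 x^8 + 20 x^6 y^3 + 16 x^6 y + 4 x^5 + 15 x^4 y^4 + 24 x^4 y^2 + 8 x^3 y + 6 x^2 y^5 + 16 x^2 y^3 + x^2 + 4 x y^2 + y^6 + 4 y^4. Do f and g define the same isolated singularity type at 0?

No.

The Hessian of f at 0 has rank 0. Corank 2; j^3 = (5*x + 2*y)^3 is a perfect cube, so E-series; the 4-jet and mu = 7 give E_7. The Hessian of g at 0 has rank 1. Corank 1: A-series; mu = 5 gives A_5. f is E_7 but g is A_5, hence not right-equivalent.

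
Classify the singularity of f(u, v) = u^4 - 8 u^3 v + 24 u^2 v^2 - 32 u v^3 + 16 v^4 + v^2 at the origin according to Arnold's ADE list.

A3

The Hessian of f at 0 is [[0, 0], [0, 2]] with rank 1, so corank 1. A Groebner basis of the Jacobian ideal J(f) in C{u,v} is {u^3, v}; counting standard monomials gives mu = 3. Corank 1: A-series; mu = 3 gives A_3.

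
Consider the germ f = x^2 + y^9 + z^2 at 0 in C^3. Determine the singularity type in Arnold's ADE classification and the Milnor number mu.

Type A8, Milnor number mu = 8.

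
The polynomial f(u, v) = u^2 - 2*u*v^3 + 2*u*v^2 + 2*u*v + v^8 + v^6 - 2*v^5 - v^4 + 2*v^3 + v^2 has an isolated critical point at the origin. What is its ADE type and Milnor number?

Type A_7, Milnor number mu = 7.

The Hessian of f at 0 has rank 1. Corank 1: A-series; mu = 7 gives A_7.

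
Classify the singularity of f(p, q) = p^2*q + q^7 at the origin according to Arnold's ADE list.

D_8

The Hessian of f at 0 is [[0, 0], [0, 0]] with rank 0, so corank 2. A Groebner basis of the Jacobian ideal J(f) in C{p,q} is {p^2/7 + q^6, p^3, p*q}; counting standard monomials gives mu = 8. Corank 2; j^3 = p^2*q has shape L^2 M (L != M), so D-series; mu = 8 gives D_8.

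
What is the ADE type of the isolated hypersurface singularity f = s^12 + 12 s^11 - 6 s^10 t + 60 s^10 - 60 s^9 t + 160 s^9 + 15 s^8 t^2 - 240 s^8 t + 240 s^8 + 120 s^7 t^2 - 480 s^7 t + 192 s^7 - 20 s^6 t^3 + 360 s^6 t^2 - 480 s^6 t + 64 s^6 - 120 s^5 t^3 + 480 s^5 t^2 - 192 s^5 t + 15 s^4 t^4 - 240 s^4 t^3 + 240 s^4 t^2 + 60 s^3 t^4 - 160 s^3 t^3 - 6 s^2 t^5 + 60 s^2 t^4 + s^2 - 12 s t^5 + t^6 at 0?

The Hessian of f at 0 is [[2, 0], [0, 0]] with rank 1, so corank 1. A Groebner basis of the Jacobian ideal J(f) in C{s,t} is {t^5, s}; counting standard monomials gives mu = 5. Corank 1: A-series; mu = 5 gives A_5.

A_{5}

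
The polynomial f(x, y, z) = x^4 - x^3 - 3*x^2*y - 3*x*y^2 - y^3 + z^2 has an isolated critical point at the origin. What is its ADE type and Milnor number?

Type E_{6}, Milnor number mu = 6.

The Hessian of f at 0 is [[0, 0, 0], [0, 0, 0], [0, 0, 2]] with rank 1, so corank 2. A Groebner basis of the Jacobian ideal J(f) in C{x,y,z} is {y^4, x*y^2 + 2*y^3/3, x^2 + 2*x*y + y^2, z}; counting standard monomials gives mu = 6. Corank 2; j^3 = -(x + y)^3 is a perfect cube, so E-series; the 4-jet and mu = 6 give E_6.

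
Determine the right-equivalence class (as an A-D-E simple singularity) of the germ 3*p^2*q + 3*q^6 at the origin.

D_7

The Hessian of f at 0 is [[0, 0], [0, 0]] with rank 0, so corank 2. A Groebner basis of the Jacobian ideal J(f) in C{p,q} is {p^2/6 + q^5, p^3, p*q}; counting standard monomials gives mu = 7. Corank 2; j^3 = 3*p^2*q has shape L^2 M (L != M), so D-series; mu = 7 gives D_7.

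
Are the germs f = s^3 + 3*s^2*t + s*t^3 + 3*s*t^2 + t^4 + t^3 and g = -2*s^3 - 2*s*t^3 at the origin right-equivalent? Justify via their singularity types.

Yes.

The Hessian of f at 0 has rank 0. Corank 2; j^3 = (s + t)^3 is a perfect cube, so E-series; the 4-jet and mu = 7 give E_7. The Hessian of g at 0 has rank 0. Corank 2; j^3 = -2*s^3 is a perfect cube, so E-series; the 4-jet and mu = 7 give E_7. Both have type E_7, hence right-equivalent.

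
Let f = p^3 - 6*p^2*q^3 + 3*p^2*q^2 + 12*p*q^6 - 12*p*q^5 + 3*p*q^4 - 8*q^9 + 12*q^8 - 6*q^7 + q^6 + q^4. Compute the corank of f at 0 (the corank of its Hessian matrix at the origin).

Hessian at 0 has rank 0.

2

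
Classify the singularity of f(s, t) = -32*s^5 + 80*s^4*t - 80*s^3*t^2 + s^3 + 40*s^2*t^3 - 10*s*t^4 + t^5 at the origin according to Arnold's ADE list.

E_{8}

The Hessian of f at 0 has rank 0. Corank 2; j^3 = s^3 is a perfect cube, so E-series; the 5-jet and mu = 8 give E_8.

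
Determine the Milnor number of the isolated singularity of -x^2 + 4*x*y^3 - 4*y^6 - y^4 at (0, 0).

The Hessian of f at 0 is [[-2, 0], [0, 0]] with rank 1, so corank 1. A Groebner basis of the Jacobian ideal J(f) in C{x,y} is {y^3, x}; counting standard monomials gives mu = 3. Corank 1: A-series; mu = 3 gives A_3.

3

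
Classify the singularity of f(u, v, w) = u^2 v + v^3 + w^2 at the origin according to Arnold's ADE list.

D_{4}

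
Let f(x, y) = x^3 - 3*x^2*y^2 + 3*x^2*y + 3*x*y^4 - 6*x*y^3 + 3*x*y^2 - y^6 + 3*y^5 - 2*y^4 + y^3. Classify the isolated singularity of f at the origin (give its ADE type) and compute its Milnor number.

Type E_{6}, Milnor number mu = 6.

The Hessian of f at 0 has rank 0. Corank 2; j^3 = (x + y)^3 is a perfect cube, so E-series; the 4-jet and mu = 6 give E_6.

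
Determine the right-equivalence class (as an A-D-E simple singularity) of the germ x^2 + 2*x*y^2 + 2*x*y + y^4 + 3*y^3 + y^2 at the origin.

A_{2}

The Hessian of f at 0 has rank 1. Corank 1: A-series; mu = 2 gives A_2.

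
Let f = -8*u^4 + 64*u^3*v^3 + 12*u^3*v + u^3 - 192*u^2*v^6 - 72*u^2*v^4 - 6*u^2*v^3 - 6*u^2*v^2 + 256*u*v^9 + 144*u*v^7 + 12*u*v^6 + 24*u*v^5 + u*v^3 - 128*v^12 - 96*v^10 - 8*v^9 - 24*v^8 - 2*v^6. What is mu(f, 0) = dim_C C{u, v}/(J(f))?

7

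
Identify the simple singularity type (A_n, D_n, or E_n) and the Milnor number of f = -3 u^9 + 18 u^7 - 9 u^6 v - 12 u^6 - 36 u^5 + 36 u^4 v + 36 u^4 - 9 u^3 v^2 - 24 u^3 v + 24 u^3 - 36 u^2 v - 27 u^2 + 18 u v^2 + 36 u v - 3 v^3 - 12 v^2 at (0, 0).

The Hessian of f at 0 has rank 1. Corank 1: A-series; mu = 2 gives A_2.

Type A_{2}, Milnor number mu = 2.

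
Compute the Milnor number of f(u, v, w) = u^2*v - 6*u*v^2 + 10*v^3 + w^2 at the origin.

The Hessian of f at 0 has rank 1. Corank 2; j^3 = v*(u^2 - 6*u*v + 10*v^2) splits into three distinct lines over C (the quadratic factor has nonzero discriminant), so D_4.

4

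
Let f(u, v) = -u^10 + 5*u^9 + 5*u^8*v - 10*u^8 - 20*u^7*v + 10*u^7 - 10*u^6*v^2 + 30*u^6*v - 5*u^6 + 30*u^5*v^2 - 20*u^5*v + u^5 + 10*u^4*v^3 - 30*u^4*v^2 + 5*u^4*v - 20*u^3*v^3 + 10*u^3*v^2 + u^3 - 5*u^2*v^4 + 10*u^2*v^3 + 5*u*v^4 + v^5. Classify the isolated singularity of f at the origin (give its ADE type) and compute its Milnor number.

The Hessian of f at 0 has rank 0. Corank 2; j^3 = u^3 is a perfect cube, so E-series; the 5-jet and mu = 8 give E_8.

Type E_{8}, Milnor number mu = 8.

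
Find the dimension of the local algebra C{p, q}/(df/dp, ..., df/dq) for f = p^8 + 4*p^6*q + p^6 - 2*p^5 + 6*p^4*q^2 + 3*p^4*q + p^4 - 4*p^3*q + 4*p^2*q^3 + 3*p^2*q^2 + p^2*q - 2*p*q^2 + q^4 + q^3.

5

The Hessian of f at 0 is [[0, 0], [0, 0]] with rank 0, so corank 2. A Groebner basis of the Jacobian ideal J(f) in C{p,q} is {p*q^2 - p*q + q^2, -p*q + q^3 + q^2, p^2 + 2*p*q - 3*q^2}; counting standard monomials gives mu = 5. Corank 2; j^3 = q*(p - q)^2 has shape L^2 M (L != M), so D-series; mu = 5 gives D_5.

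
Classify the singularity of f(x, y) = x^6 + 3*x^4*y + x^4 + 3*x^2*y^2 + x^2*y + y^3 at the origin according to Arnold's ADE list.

D_4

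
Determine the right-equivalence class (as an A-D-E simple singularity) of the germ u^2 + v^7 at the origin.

The Hessian of f at 0 has rank 1. Corank 1: A-series; mu = 6 gives A_6.

A_6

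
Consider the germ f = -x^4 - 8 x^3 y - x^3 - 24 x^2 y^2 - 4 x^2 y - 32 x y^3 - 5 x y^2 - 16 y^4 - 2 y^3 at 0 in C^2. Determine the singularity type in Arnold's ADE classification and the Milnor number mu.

The Hessian of f at 0 has rank 0. Corank 2; j^3 = -(x + y)^2*(x + 2*y) has shape L^2 M (L != M), so D-series; mu = 5 gives D_5.

Type D_5, Milnor number mu = 5.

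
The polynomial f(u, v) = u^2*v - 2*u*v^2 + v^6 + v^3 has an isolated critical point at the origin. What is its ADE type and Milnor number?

The Hessian of f at 0 has rank 0. Corank 2; j^3 = v*(u - v)^2 has shape L^2 M (L != M), so D-series; mu = 7 gives D_7.

Type D7, Milnor number mu = 7.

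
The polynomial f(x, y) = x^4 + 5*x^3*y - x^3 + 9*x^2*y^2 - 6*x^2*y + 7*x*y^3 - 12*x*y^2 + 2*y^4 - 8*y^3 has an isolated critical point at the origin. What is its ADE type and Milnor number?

The Hessian of f at 0 is [[0, 0], [0, 0]] with rank 0, so corank 2. A Groebner basis of the Jacobian ideal J(f) in C{x,y} is {3*x^2 + 12*x*y + y^4 + y^3 + 12*y^2, x^3 - 18*x^2 - 72*x*y + 2*y^3 - 72*y^2, x^2*y + 7*x^2 + 28*x*y - 5*y^3/3 + 28*y^2, -2*x^2 + x*y^2 - 8*x*y + 4*y^3/3 - 8*y^2}; counting standard monomials gives mu = 7. Corank 2; j^3 = -(x + 2*y)^3 is a perfect cube, so E-series; the 4-jet and mu = 7 give E_7.

Type E_{7}, Milnor number mu = 7.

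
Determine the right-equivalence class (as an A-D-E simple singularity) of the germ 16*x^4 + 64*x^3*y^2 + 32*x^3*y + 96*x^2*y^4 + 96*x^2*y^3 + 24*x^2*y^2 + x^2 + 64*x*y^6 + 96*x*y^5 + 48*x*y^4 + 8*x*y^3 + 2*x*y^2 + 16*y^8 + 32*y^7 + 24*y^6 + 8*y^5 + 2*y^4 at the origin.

The Hessian of f at 0 has rank 1. Corank 1: A-series; mu = 3 gives A_3.

A_{3}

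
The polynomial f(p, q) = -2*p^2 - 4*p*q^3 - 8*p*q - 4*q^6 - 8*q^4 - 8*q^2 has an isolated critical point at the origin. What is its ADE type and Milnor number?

Type A_5, Milnor number mu = 5.

The Hessian of f at 0 has rank 1. Corank 1: A-series; mu = 5 gives A_5.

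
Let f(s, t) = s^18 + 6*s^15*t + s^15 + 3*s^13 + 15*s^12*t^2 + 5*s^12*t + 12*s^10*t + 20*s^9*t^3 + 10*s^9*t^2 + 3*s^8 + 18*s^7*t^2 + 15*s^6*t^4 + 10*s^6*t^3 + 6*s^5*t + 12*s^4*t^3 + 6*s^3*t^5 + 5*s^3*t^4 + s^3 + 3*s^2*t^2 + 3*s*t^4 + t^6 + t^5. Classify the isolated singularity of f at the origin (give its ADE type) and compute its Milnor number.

Type E_{8}, Milnor number mu = 8.

The Hessian of f at 0 has rank 0. Corank 2; j^3 = s^3 is a perfect cube, so E-series; the 5-jet and mu = 8 give E_8.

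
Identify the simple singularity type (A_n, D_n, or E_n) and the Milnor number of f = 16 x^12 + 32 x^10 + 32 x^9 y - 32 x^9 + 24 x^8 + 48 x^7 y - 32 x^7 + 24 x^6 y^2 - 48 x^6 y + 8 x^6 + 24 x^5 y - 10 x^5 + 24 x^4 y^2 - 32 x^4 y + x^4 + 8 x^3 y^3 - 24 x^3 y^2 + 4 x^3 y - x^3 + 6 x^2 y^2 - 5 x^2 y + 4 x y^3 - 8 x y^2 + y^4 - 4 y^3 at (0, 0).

Type D_{5}, Milnor number mu = 5.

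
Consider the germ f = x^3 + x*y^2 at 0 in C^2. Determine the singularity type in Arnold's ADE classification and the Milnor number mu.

Type D_4, Milnor number mu = 4.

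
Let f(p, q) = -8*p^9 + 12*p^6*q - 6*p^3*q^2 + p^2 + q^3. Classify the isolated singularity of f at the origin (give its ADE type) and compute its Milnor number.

Type A_{2}, Milnor number mu = 2.

The Hessian of f at 0 is [[2, 0], [0, 0]] with rank 1, so corank 1. A Groebner basis of the Jacobian ideal J(f) in C{p,q} is {q^2, p}; counting standard monomials gives mu = 2. Corank 1: A-series; mu = 2 gives A_2.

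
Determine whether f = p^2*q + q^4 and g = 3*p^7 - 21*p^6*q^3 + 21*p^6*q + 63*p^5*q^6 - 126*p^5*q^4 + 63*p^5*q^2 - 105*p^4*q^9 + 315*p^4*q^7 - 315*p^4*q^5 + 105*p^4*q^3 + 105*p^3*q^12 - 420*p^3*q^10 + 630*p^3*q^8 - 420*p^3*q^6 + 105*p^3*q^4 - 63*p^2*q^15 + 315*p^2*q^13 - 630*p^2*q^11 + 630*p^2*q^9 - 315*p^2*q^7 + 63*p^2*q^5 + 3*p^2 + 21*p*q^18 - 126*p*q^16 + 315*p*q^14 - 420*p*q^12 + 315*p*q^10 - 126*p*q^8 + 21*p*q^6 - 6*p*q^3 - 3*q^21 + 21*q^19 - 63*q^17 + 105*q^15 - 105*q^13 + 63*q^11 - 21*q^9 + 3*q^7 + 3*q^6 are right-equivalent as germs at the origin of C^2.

The Hessian of f at 0 is [[0, 0], [0, 0]] with rank 0, so corank 2. A Groebner basis of the Jacobian ideal J(f) in C{p,q} is {p^3, p^2/4 + q^3, p*q}; counting standard monomials gives mu = 5. Corank 2; j^3 = p^2*q has shape L^2 M (L != M), so D-series; mu = 5 gives D_5. The Hessian of g at 0 is [[6, 0], [0, 0]] with rank 1, so corank 1. A Groebner basis of the Jacobian ideal J(g) in C{p,q} is {-p + q^3, p^2}; counting standard monomials gives mu = 6. Corank 1: A-series; mu = 6 gives A_6. f is D_5 but g is A_6, hence not right-equivalent.

No.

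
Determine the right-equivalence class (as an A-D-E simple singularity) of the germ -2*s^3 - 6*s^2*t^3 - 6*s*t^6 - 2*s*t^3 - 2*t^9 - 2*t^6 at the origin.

E7

The Hessian of f at 0 has rank 0. Corank 2; j^3 = -2*s^3 is a perfect cube, so E-series; the 4-jet and mu = 7 give E_7.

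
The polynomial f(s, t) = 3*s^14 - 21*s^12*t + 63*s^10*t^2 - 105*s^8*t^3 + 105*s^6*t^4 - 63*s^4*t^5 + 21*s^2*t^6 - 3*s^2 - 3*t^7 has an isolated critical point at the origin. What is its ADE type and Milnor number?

Type A_6, Milnor number mu = 6.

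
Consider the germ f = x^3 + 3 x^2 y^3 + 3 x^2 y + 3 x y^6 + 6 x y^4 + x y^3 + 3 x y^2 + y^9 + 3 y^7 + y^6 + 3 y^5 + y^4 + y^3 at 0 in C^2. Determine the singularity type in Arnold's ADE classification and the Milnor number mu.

Type E7, Milnor number mu = 7.

The Hessian of f at 0 is [[0, 0], [0, 0]] with rank 0, so corank 2. A Groebner basis of the Jacobian ideal J(f) in C{x,y} is {x^3 + 3*x^2*y + 6*x^2 + 12*x*y + 6*y^2, -3*x^2 + x*y^2 - 6*x*y - 3*y^2, 3*x^2 + 6*x*y + y^3 + 3*y^2}; counting standard monomials gives mu = 7. Corank 2; j^3 = (x + y)^3 is a perfect cube, so E-series; the 4-jet and mu = 7 give E_7.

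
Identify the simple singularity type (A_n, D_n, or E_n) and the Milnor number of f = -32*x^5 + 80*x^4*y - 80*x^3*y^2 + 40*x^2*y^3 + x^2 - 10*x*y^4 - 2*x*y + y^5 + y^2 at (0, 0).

Type A_4, Milnor number mu = 4.

The Hessian of f at 0 is [[2, -2], [-2, 2]] with rank 1, so corank 1. A Groebner basis of the Jacobian ideal J(f) in C{x,y} is {y^4, x - y}; counting standard monomials gives mu = 4. Corank 1: A-series; mu = 4 gives A_4.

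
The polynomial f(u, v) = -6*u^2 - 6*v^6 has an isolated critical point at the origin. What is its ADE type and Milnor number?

Type A_5, Milnor number mu = 5.

The Hessian of f at 0 has rank 1. Corank 1: A-series; mu = 5 gives A_5.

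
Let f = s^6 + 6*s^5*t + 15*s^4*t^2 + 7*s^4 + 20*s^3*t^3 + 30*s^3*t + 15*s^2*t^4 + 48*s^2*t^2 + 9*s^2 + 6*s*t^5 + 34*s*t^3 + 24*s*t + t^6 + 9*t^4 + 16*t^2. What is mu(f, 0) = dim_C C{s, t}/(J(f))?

3

The Hessian of f at 0 has rank 1. Corank 1: A-series; mu = 3 gives A_3.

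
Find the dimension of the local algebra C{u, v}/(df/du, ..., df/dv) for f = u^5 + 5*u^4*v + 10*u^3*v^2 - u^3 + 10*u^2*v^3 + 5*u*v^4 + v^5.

8

The Hessian of f at 0 has rank 0. Corank 2; j^3 = -u^3 is a perfect cube, so E-series; the 5-jet and mu = 8 give E_8.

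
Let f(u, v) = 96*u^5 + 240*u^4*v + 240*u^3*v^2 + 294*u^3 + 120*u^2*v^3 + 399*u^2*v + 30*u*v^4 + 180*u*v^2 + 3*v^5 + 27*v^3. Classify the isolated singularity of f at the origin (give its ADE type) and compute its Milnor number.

Type D_6, Milnor number mu = 6.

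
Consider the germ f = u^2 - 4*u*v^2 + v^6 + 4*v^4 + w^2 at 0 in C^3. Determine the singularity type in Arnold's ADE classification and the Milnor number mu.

Type A_5, Milnor number mu = 5.

The Hessian of f at 0 is [[2, 0, 0], [0, 0, 0], [0, 0, 2]] with rank 2, so corank 1. A Groebner basis of the Jacobian ideal J(f) in C{u,v,w} is {u^3, u^2*v, -u/2 + v^2, w}; counting standard monomials gives mu = 5. Corank 1: A-series; mu = 5 gives A_5.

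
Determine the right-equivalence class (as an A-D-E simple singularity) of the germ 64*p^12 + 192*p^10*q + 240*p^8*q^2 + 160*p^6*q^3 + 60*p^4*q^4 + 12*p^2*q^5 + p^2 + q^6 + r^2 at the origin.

The Hessian of f at 0 is [[2, 0, 0], [0, 0, 0], [0, 0, 2]] with rank 2, so corank 1. A Groebner basis of the Jacobian ideal J(f) in C{p,q,r} is {q^5, p, r}; counting standard monomials gives mu = 5. Corank 1: A-series; mu = 5 gives A_5.

A5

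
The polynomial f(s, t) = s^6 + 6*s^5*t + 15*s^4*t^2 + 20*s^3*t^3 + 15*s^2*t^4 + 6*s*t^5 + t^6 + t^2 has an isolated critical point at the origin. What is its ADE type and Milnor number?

Type A_{5}, Milnor number mu = 5.

The Hessian of f at 0 has rank 1. Corank 1: A-series; mu = 5 gives A_5.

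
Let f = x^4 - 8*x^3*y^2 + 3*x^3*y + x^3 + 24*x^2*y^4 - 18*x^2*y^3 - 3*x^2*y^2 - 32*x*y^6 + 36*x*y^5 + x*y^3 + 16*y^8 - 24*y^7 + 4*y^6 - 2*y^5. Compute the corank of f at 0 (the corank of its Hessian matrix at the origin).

2

The Hessian at 0 is [[0, 0], [0, 0]] of rank 0; hence corank 2.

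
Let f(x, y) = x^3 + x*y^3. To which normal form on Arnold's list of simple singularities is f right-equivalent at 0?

E_{7}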